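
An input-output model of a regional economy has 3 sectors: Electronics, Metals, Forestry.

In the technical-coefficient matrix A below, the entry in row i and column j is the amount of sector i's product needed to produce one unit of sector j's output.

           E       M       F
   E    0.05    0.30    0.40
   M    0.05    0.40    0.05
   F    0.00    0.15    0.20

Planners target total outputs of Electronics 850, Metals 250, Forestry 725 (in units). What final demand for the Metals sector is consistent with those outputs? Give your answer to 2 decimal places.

I − A =
  [   0.95    -0.30    -0.40]
  [  -0.05     0.60    -0.05]
  [   0.00    -0.15     0.80]
d = (I − A) x:
  d_E = (+0.95)·850 + (-0.30)·250 + (-0.40)·725 = 442.50
  d_M = (-0.05)·850 + (+0.60)·250 + (-0.05)·725 = 71.25
  d_F = (+0.00)·850 + (-0.15)·250 + (+0.80)·725 = 542.50

d_M = 71.25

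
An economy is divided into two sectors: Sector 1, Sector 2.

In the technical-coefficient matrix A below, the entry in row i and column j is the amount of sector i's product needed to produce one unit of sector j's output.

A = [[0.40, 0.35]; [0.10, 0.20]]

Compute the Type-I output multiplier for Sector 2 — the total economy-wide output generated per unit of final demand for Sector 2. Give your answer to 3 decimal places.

I − A =
  [   0.60    -0.35]
  [  -0.10     0.80]
det(I−A) = (0.60)(0.80) − (-0.35)(-0.10) = 0.4450
adj(I−A) = [[0.80, 0.35], [0.10, 0.60]]
(I − A)⁻¹ = adj(I−A) / det(I−A) ≈
  [   1.7978     0.7865]
  [   0.2247     1.3483]
The output multiplier for sector j is the column-j sum of the Leontief inverse (I − A)⁻¹ = adj(I−A) / det(I−A).
Column 2 of adj(I−A): (0.35, 0.60); det(I−A) = 0.4450.
m_2 = (0.35 + 0.60) / 0.4450 = 0.95 / 0.4450 ≈ 2.135.

m_2 = 2.135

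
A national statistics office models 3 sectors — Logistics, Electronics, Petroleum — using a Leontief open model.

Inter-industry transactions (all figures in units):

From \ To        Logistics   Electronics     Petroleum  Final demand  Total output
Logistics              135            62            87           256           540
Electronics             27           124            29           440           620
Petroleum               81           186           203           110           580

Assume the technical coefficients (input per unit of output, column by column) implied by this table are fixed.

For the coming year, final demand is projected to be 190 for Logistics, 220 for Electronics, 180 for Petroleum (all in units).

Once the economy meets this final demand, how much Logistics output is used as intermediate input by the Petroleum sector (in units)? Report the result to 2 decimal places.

Technical coefficients a_ij = z_ij / X_j:
  a_LL = 135/540 = 0.25, a_EL = 27/540 = 0.05, a_PL = 81/540 = 0.15
  a_LE = 62/620 = 0.10, a_EE = 124/620 = 0.20, a_PE = 186/620 = 0.30
  a_LP = 87/580 = 0.15, a_EP = 29/580 = 0.05, a_PP = 203/580 = 0.35
I − A =
  [   0.75    -0.10    -0.15]
  [  -0.05     0.80    -0.05]
  [  -0.15    -0.30     0.65]
Cofactors of I−A, C_ij = (−1)^(i+j)·(minor ij) (rows/columns in the sector order above):
  C_11 = (0.80)(0.65) − (-0.05)(-0.30) = 0.5050
  C_12 = −[(-0.05)(0.65) − (-0.05)(-0.15)] = 0.0400
  C_13 = (-0.05)(-0.30) − (0.80)(-0.15) = 0.1350
  C_21 = −[(-0.10)(0.65) − (-0.15)(-0.30)] = 0.1100
  C_22 = (0.75)(0.65) − (-0.15)(-0.15) = 0.4650
  C_23 = −[(0.75)(-0.30) − (-0.10)(-0.15)] = 0.2400
  C_31 = (-0.10)(-0.05) − (-0.15)(0.80) = 0.1250
  C_32 = −[(0.75)(-0.05) − (-0.15)(-0.05)] = 0.0450
  C_33 = (0.75)(0.80) − (-0.10)(-0.05) = 0.5950
det(I−A) = Σ_j (I−A)_1j·C_1j = (0.75)(0.5050) + (-0.10)(0.0400) + (-0.15)(0.1350) = 0.3545
adj(I−A) = Cᵀ =
  [ 0.5050   0.1100   0.1250]
  [ 0.0400   0.4650   0.0450]
  [ 0.1350   0.2400   0.5950]
(I − A)⁻¹ = adj(I−A) / det(I−A) ≈
  [   1.4245     0.3103     0.3526]
  [   0.1128     1.3117     0.1269]
  [   0.3808     0.6770     1.6784]
First solve x = (I − A)⁻¹ d = adj(I−A)·d / det(I−A); in particular x_P = (0.1350·190 + 0.2400·220 + 0.5950·180) / 0.3545 = 185.55 / 0.3545 ≈ 523.4133.
Intermediate flow from L to P: z_LP = a_LP · x_P = 0.15 × 185.55 / 0.3545 = 27.8325 / 0.3545 ≈ 78.51.

z_LP = 78.51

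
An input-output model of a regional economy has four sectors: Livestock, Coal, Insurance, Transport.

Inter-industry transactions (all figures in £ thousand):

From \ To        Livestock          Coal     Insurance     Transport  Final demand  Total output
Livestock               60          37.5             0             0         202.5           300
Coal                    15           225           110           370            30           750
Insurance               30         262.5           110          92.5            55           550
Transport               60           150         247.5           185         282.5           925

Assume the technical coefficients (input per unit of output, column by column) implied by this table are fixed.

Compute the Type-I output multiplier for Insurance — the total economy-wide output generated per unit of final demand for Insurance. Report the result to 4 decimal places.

m_I = 5.3774

Technical coefficients a_ij = z_ij / X_j:
  a_LL = 60/300 = 0.20, a_CL = 15/300 = 0.05, a_IL = 30/300 = 0.10, a_TL = 60/300 = 0.20
  a_LC = 37.5/750 = 0.05, a_CC = 225/750 = 0.30, a_IC = 262.5/750 = 0.35, a_TC = 150/750 = 0.20
  a_LI = 0/550 = 0.00, a_CI = 110/550 = 0.20, a_II = 110/550 = 0.20, a_TI = 247.5/550 = 0.45
  a_LT = 0/925 = 0.00, a_CT = 370/925 = 0.40, a_IT = 92.5/925 = 0.10, a_TT = 185/925 = 0.20
I − A =
  [   0.80    -0.05     0.00     0.00]
  [  -0.05     0.70    -0.20    -0.40]
  [  -0.10    -0.35     0.80    -0.10]
  [  -0.20    -0.20    -0.45     0.80]
Compute the cofactors C_ij = (−1)^(i+j)·(3×3 minor ij) of I−A; the adjugate is their transpose:
adj(I−A) = Cᵀ =
  [ 0.229500   0.029750   0.017000   0.017000]
  [ 0.131750   0.476000   0.272000   0.272000]
  [ 0.105000   0.245000   0.378000   0.169750]
  [ 0.149375   0.264250   0.284875   0.389000]
det(I−A) = Σ_j (I−A)_1j·C_1j = (0.80)(0.229500) + (-0.05)(0.131750) + (0.00)(0.105000) + (0.00)(0.149375) = 0.1770125
(I − A)⁻¹ = adj(I−A) / det(I−A) ≈
  [   1.29652     0.16807     0.09604     0.09604]
  [   0.74430     2.68908     1.53661     1.53661]
  [   0.59318     1.38408     2.13544     0.95897]
  [   0.84387     1.49283     1.60935     2.19758]
The output multiplier for sector j is the column-j sum of the Leontief inverse (I − A)⁻¹ = adj(I−A) / det(I−A).
Column I of adj(I−A): (0.017000, 0.272000, 0.378000, 0.284875); det(I−A) = 0.1770125.
m_I = (0.017000 + 0.272000 + 0.378000 + 0.284875) / 0.1770125 = 0.951875 / 0.1770125 ≈ 5.3774.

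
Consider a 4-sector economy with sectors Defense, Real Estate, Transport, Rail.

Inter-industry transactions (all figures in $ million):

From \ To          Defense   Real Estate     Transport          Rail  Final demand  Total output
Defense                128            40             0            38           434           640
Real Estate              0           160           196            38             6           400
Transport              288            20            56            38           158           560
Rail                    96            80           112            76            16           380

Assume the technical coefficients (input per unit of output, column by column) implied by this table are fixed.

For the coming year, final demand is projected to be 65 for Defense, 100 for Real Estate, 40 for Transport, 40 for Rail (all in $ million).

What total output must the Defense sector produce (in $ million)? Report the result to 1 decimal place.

Technical coefficients a_ij = z_ij / X_j:
  a_11 = 128/640 = 0.20, a_21 = 0/640 = 0.00, a_31 = 288/640 = 0.45, a_41 = 96/640 = 0.15
  a_12 = 40/400 = 0.10, a_22 = 160/400 = 0.40, a_32 = 20/400 = 0.05, a_42 = 80/400 = 0.20
  a_13 = 0/560 = 0.00, a_23 = 196/560 = 0.35, a_33 = 56/560 = 0.10, a_43 = 112/560 = 0.20
  a_14 = 38/380 = 0.10, a_24 = 38/380 = 0.10, a_34 = 38/380 = 0.10, a_44 = 76/380 = 0.20
I − A =
  [   0.80    -0.10     0.00    -0.10]
  [   0.00     0.60    -0.35    -0.10]
  [  -0.45    -0.05     0.90    -0.10]
  [  -0.15    -0.20    -0.20     0.80]
Compute the cofactors C_ij = (−1)^(i+j)·(3×3 minor ij) of I−A; the adjugate is their transpose:
adj(I−A) = Cᵀ =
  [ 0.380000   0.089000   0.049000   0.064750]
  [ 0.153750   0.537500   0.234750   0.115750]
  [ 0.216750   0.093750   0.357500   0.083500]
  [ 0.163875   0.174500   0.157250   0.402250]
det(I−A) = Σ_j (I−A)_1j·C_1j = (0.80)(0.380000) + (-0.10)(0.153750) + (0.00)(0.216750) + (-0.10)(0.163875) = 0.2722375
(I − A)⁻¹ = adj(I−A) / det(I−A) ≈
  [   1.3958     0.3269     0.1800     0.2378]
  [   0.5648     1.9744     0.8623     0.4252]
  [   0.7962     0.3444     1.3132     0.3067]
  [   0.6020     0.6410     0.5776     1.4776]
x = (I − A)⁻¹ d = adj(I−A)·d / det(I−A), with det(I−A) = 0.2722375:
  x_1 = (0.380000·65 + 0.089000·100 + 0.049000·40 + 0.064750·40) / 0.2722375 = 38.15 / 0.2722375 ≈ 140.1
  x_2 = (0.153750·65 + 0.537500·100 + 0.234750·40 + 0.115750·40) / 0.2722375 = 77.76375 / 0.2722375 ≈ 285.6
  x_3 = (0.216750·65 + 0.093750·100 + 0.357500·40 + 0.083500·40) / 0.2722375 = 41.10375 / 0.2722375 ≈ 151.0
  x_4 = (0.163875·65 + 0.174500·100 + 0.157250·40 + 0.402250·40) / 0.2722375 = 50.481875 / 0.2722375 ≈ 185.4

x_1 = 140.1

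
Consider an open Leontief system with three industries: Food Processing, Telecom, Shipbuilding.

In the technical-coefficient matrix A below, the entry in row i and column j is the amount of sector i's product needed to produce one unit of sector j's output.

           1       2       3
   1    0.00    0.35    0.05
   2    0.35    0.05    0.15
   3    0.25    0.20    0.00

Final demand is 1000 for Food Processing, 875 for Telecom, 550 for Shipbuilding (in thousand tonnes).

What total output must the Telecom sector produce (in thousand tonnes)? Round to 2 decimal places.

x_2 = 1747.32

I − A =
  [   1.00    -0.35    -0.05]
  [  -0.35     0.95    -0.15]
  [  -0.25    -0.20     1.00]
Cofactors of I−A, C_ij = (−1)^(i+j)·(minor ij) (rows/columns in the sector order above):
  C_11 = (0.95)(1.00) − (-0.15)(-0.20) = 0.9200
  C_12 = −[(-0.35)(1.00) − (-0.15)(-0.25)] = 0.3875
  C_13 = (-0.35)(-0.20) − (0.95)(-0.25) = 0.3075
  C_21 = −[(-0.35)(1.00) − (-0.05)(-0.20)] = 0.3600
  C_22 = (1.00)(1.00) − (-0.05)(-0.25) = 0.9875
  C_23 = −[(1.00)(-0.20) − (-0.35)(-0.25)] = 0.2875
  C_31 = (-0.35)(-0.15) − (-0.05)(0.95) = 0.1000
  C_32 = −[(1.00)(-0.15) − (-0.05)(-0.35)] = 0.1675
  C_33 = (1.00)(0.95) − (-0.35)(-0.35) = 0.8275
det(I−A) = Σ_j (I−A)_1j·C_1j = (1.00)(0.9200) + (-0.35)(0.3875) + (-0.05)(0.3075) = 0.7690
adj(I−A) = Cᵀ =
  [ 0.9200   0.3600   0.1000]
  [ 0.3875   0.9875   0.1675]
  [ 0.3075   0.2875   0.8275]
(I − A)⁻¹ = adj(I−A) / det(I−A) ≈
  [   1.1964     0.4681     0.1300]
  [   0.5039     1.2841     0.2178]
  [   0.3999     0.3739     1.0761]
x = (I − A)⁻¹ d = adj(I−A)·d / det(I−A), with det(I−A) = 0.7690:
  x_1 = (0.9200·1000 + 0.3600·875 + 0.1000·550) / 0.7690 = 1290.00 / 0.7690 ≈ 1677.50
  x_2 = (0.3875·1000 + 0.9875·875 + 0.1675·550) / 0.7690 = 1343.6875 / 0.7690 ≈ 1747.32
  x_3 = (0.3075·1000 + 0.2875·875 + 0.8275·550) / 0.7690 = 1014.1875 / 0.7690 ≈ 1318.84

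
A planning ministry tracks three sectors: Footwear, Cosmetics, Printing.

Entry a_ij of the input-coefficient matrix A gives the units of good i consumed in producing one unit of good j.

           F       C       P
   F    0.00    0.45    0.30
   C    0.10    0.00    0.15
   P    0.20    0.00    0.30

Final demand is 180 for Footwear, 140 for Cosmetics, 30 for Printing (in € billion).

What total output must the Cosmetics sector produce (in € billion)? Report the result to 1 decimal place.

x_C = 189.9

I − A =
  [   1.00    -0.45    -0.30]
  [  -0.10     1.00    -0.15]
  [  -0.20     0.00     0.70]
Cofactors of I−A, C_ij = (−1)^(i+j)·(minor ij) (rows/columns in the sector order above):
  C_11 = (1.00)(0.70) − (-0.15)(0.00) = 0.7000
  C_12 = −[(-0.10)(0.70) − (-0.15)(-0.20)] = 0.1000
  C_13 = (-0.10)(0.00) − (1.00)(-0.20) = 0.2000
  C_21 = −[(-0.45)(0.70) − (-0.30)(0.00)] = 0.3150
  C_22 = (1.00)(0.70) − (-0.30)(-0.20) = 0.6400
  C_23 = −[(1.00)(0.00) − (-0.45)(-0.20)] = 0.0900
  C_31 = (-0.45)(-0.15) − (-0.30)(1.00) = 0.3675
  C_32 = −[(1.00)(-0.15) − (-0.30)(-0.10)] = 0.1800
  C_33 = (1.00)(1.00) − (-0.45)(-0.10) = 0.9550
det(I−A) = Σ_j (I−A)_1j·C_1j = (1.00)(0.7000) + (-0.45)(0.1000) + (-0.30)(0.2000) = 0.5950
adj(I−A) = Cᵀ =
  [ 0.7000   0.3150   0.3675]
  [ 0.1000   0.6400   0.1800]
  [ 0.2000   0.0900   0.9550]
(I − A)⁻¹ = adj(I−A) / det(I−A) ≈
  [   1.1765     0.5294     0.6176]
  [   0.1681     1.0756     0.3025]
  [   0.3361     0.1513     1.6050]
x = (I − A)⁻¹ d = adj(I−A)·d / det(I−A), with det(I−A) = 0.5950:
  x_F = (0.7000·180 + 0.3150·140 + 0.3675·30) / 0.5950 = 181.125 / 0.5950 ≈ 304.4
  x_C = (0.1000·180 + 0.6400·140 + 0.1800·30) / 0.5950 = 113.00 / 0.5950 ≈ 189.9
  x_P = (0.2000·180 + 0.0900·140 + 0.9550·30) / 0.5950 = 77.25 / 0.5950 ≈ 129.8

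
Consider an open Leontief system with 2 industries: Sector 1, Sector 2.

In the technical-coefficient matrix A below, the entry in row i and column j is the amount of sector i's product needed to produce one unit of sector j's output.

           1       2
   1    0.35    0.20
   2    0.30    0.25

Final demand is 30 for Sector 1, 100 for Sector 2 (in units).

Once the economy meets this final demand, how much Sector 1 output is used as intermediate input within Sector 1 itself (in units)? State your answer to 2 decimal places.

I − A =
  [   0.65    -0.20]
  [  -0.30     0.75]
det(I−A) = (0.65)(0.75) − (-0.20)(-0.30) = 0.4275
adj(I−A) = [[0.75, 0.20], [0.30, 0.65]]
(I − A)⁻¹ = adj(I−A) / det(I−A) ≈
  [   1.7544     0.4678]
  [   0.7018     1.5205]
First solve x = (I − A)⁻¹ d = adj(I−A)·d / det(I−A); in particular x_1 = (0.75·30 + 0.20·100) / 0.4275 = 42.50 / 0.4275 ≈ 99.4152.
Intermediate flow from 1 to 1: z_11 = a_11 · x_1 = 0.35 × 42.50 / 0.4275 = 14.875 / 0.4275 ≈ 34.80.

z_11 = 34.80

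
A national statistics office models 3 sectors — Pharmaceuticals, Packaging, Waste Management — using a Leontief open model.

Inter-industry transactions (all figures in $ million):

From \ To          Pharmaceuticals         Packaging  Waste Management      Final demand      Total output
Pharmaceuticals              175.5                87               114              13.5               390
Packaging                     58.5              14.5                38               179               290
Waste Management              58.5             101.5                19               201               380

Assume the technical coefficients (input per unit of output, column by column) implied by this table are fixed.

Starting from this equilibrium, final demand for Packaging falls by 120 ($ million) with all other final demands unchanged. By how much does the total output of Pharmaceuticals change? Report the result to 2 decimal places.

Technical coefficients a_ij = z_ij / X_j:
  a_11 = 175.5/390 = 0.45, a_21 = 58.5/390 = 0.15, a_31 = 58.5/390 = 0.15
  a_12 = 87/290 = 0.30, a_22 = 14.5/290 = 0.05, a_32 = 101.5/290 = 0.35
  a_13 = 114/380 = 0.30, a_23 = 38/380 = 0.10, a_33 = 19/380 = 0.05
I − A =
  [   0.55    -0.30    -0.30]
  [  -0.15     0.95    -0.10]
  [  -0.15    -0.35     0.95]
Cofactors of I−A, C_ij = (−1)^(i+j)·(minor ij) (rows/columns in the sector order above):
  C_11 = (0.95)(0.95) − (-0.10)(-0.35) = 0.8675
  C_12 = −[(-0.15)(0.95) − (-0.10)(-0.15)] = 0.1575
  C_13 = (-0.15)(-0.35) − (0.95)(-0.15) = 0.1950
  C_21 = −[(-0.30)(0.95) − (-0.30)(-0.35)] = 0.3900
  C_22 = (0.55)(0.95) − (-0.30)(-0.15) = 0.4775
  C_23 = −[(0.55)(-0.35) − (-0.30)(-0.15)] = 0.2375
  C_31 = (-0.30)(-0.10) − (-0.30)(0.95) = 0.3150
  C_32 = −[(0.55)(-0.10) − (-0.30)(-0.15)] = 0.1000
  C_33 = (0.55)(0.95) − (-0.30)(-0.15) = 0.4775
det(I−A) = Σ_j (I−A)_1j·C_1j = (0.55)(0.8675) + (-0.30)(0.1575) + (-0.30)(0.1950) = 0.371375
adj(I−A) = Cᵀ =
  [ 0.8675   0.3900   0.3150]
  [ 0.1575   0.4775   0.1000]
  [ 0.1950   0.2375   0.4775]
(I − A)⁻¹ = adj(I−A) / det(I−A) ≈
  [   2.3359     1.0502     0.8482]
  [   0.4241     1.2858     0.2693]
  [   0.5251     0.6395     1.2858]
Δx = (I − A)⁻¹ Δd with Δd having -120 in the Packaging component and 0 elsewhere.
So Δx_1 = L_12 · (-120), where L_12 = adj(I−A)_12 / det(I−A) = 0.3900 / 0.371375.
Δx_1 = 0.3900 × (-120) / 0.371375 = -46.80 / 0.371375 ≈ -126.02.

Δx_1 = -126.02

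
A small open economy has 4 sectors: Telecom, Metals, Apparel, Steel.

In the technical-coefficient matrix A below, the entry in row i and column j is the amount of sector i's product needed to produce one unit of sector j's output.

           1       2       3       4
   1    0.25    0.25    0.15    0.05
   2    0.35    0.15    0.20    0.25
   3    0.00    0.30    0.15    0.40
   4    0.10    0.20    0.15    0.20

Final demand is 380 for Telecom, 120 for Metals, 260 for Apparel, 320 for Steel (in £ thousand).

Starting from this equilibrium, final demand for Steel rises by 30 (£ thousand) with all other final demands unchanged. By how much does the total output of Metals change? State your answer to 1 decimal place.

I − A =
  [   0.75    -0.25    -0.15    -0.05]
  [  -0.35     0.85    -0.20    -0.25]
  [   0.00    -0.30     0.85    -0.40]
  [  -0.10    -0.20    -0.15     0.80]
Compute the cofactors C_ij = (−1)^(i+j)·(3×3 minor ij) of I−A; the adjugate is their transpose:
adj(I−A) = Cᵀ =
  [ 0.40925   0.21375   0.15225   0.16850]
  [ 0.24625   0.45475   0.19550   0.25525]
  [ 0.15350   0.24850   0.38850   0.28150]
  [ 0.14150   0.18700   0.14075   0.40675]
det(I−A) = Σ_j (I−A)_1j·C_1j = (0.75)(0.40925) + (-0.25)(0.24625) + (-0.15)(0.15350) + (-0.05)(0.14150) = 0.215275
(I − A)⁻¹ = adj(I−A) / det(I−A) ≈
  [   1.9011     0.9929     0.7072     0.7827]
  [   1.1439     2.1124     0.9081     1.1857]
  [   0.7130     1.1543     1.8047     1.3076]
  [   0.6573     0.8687     0.6538     1.8894]
Δx = (I − A)⁻¹ Δd with Δd having +30 in the Steel component and 0 elsewhere.
So Δx_2 = L_24 · (+30), where L_24 = adj(I−A)_24 / det(I−A) = 0.25525 / 0.215275.
Δx_2 = 0.25525 × (+30) / 0.215275 = 7.6575 / 0.215275 ≈ 35.6.

Δx_2 = 35.6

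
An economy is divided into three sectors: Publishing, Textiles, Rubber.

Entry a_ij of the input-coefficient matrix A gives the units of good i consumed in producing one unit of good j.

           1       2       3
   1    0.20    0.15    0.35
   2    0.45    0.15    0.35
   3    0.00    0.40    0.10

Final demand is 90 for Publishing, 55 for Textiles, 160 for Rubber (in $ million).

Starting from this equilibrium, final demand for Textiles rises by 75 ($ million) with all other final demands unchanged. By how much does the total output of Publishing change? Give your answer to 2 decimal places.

I − A =
  [   0.80    -0.15    -0.35]
  [  -0.45     0.85    -0.35]
  [   0.00    -0.40     0.90]
Cofactors of I−A, C_ij = (−1)^(i+j)·(minor ij) (rows/columns in the sector order above):
  C_11 = (0.85)(0.90) − (-0.35)(-0.40) = 0.6250
  C_12 = −[(-0.45)(0.90) − (-0.35)(0.00)] = 0.4050
  C_13 = (-0.45)(-0.40) − (0.85)(0.00) = 0.1800
  C_21 = −[(-0.15)(0.90) − (-0.35)(-0.40)] = 0.2750
  C_22 = (0.80)(0.90) − (-0.35)(0.00) = 0.7200
  C_23 = −[(0.80)(-0.40) − (-0.15)(0.00)] = 0.3200
  C_31 = (-0.15)(-0.35) − (-0.35)(0.85) = 0.3500
  C_32 = −[(0.80)(-0.35) − (-0.35)(-0.45)] = 0.4375
  C_33 = (0.80)(0.85) − (-0.15)(-0.45) = 0.6125
det(I−A) = Σ_j (I−A)_1j·C_1j = (0.80)(0.6250) + (-0.15)(0.4050) + (-0.35)(0.1800) = 0.37625
adj(I−A) = Cᵀ =
  [ 0.6250   0.2750   0.3500]
  [ 0.4050   0.7200   0.4375]
  [ 0.1800   0.3200   0.6125]
(I − A)⁻¹ = adj(I−A) / det(I−A) ≈
  [   1.6611     0.7309     0.9302]
  [   1.0764     1.9136     1.1628]
  [   0.4784     0.8505     1.6279]
Δx = (I − A)⁻¹ Δd with Δd having +75 in the Textiles component and 0 elsewhere.
So Δx_1 = L_12 · (+75), where L_12 = adj(I−A)_12 / det(I−A) = 0.2750 / 0.37625.
Δx_1 = 0.2750 × (+75) / 0.37625 = 20.625 / 0.37625 ≈ 54.82.

Δx_1 = 54.82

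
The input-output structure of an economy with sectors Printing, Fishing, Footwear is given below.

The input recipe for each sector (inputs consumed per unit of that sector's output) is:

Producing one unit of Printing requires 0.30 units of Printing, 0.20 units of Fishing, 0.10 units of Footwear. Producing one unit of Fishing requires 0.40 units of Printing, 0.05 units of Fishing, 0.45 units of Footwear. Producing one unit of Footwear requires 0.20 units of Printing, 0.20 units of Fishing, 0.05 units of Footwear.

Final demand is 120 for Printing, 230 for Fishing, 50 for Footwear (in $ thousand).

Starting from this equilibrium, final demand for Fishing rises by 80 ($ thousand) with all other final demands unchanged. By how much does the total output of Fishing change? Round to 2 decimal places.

I − A =
  [   0.70    -0.40    -0.20]
  [  -0.20     0.95    -0.20]
  [  -0.10    -0.45     0.95]
Cofactors of I−A, C_ij = (−1)^(i+j)·(minor ij) (rows/columns in the sector order above):
  C_11 = (0.95)(0.95) − (-0.20)(-0.45) = 0.8125
  C_12 = −[(-0.20)(0.95) − (-0.20)(-0.10)] = 0.2100
  C_13 = (-0.20)(-0.45) − (0.95)(-0.10) = 0.1850
  C_21 = −[(-0.40)(0.95) − (-0.20)(-0.45)] = 0.4700
  C_22 = (0.70)(0.95) − (-0.20)(-0.10) = 0.6450
  C_23 = −[(0.70)(-0.45) − (-0.40)(-0.10)] = 0.3550
  C_31 = (-0.40)(-0.20) − (-0.20)(0.95) = 0.2700
  C_32 = −[(0.70)(-0.20) − (-0.20)(-0.20)] = 0.1800
  C_33 = (0.70)(0.95) − (-0.40)(-0.20) = 0.5850
det(I−A) = Σ_j (I−A)_1j·C_1j = (0.70)(0.8125) + (-0.40)(0.2100) + (-0.20)(0.1850) = 0.44775
adj(I−A) = Cᵀ =
  [ 0.8125   0.4700   0.2700]
  [ 0.2100   0.6450   0.1800]
  [ 0.1850   0.3550   0.5850]
(I − A)⁻¹ = adj(I−A) / det(I−A) ≈
  [   1.8146     1.0497     0.6030]
  [   0.4690     1.4405     0.4020]
  [   0.4132     0.7929     1.3065]
Δx = (I − A)⁻¹ Δd with Δd having +80 in the Fishing component and 0 elsewhere.
So Δx_2 = L_22 · (+80), where L_22 = adj(I−A)_22 / det(I−A) = 0.6450 / 0.44775.
Δx_2 = 0.6450 × (+80) / 0.44775 = 51.60 / 0.44775 ≈ 115.24.

Δx_2 = 115.24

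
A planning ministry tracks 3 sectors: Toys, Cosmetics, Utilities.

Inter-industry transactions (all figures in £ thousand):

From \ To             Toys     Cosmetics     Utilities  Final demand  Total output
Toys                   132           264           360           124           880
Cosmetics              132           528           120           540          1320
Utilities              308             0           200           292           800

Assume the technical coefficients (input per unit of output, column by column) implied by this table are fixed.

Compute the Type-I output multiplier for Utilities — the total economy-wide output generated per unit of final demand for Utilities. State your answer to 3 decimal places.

m_3 = 3.824

Technical coefficients a_ij = z_ij / X_j:
  a_11 = 132/880 = 0.15, a_21 = 132/880 = 0.15, a_31 = 308/880 = 0.35
  a_12 = 264/1320 = 0.20, a_22 = 528/1320 = 0.40, a_32 = 0/1320 = 0.00
  a_13 = 360/800 = 0.45, a_23 = 120/800 = 0.15, a_33 = 200/800 = 0.25
I − A =
  [   0.85    -0.20    -0.45]
  [  -0.15     0.60    -0.15]
  [  -0.35     0.00     0.75]
Cofactors of I−A, C_ij = (−1)^(i+j)·(minor ij) (rows/columns in the sector order above):
  C_11 = (0.60)(0.75) − (-0.15)(0.00) = 0.4500
  C_12 = −[(-0.15)(0.75) − (-0.15)(-0.35)] = 0.1650
  C_13 = (-0.15)(0.00) − (0.60)(-0.35) = 0.2100
  C_21 = −[(-0.20)(0.75) − (-0.45)(0.00)] = 0.1500
  C_22 = (0.85)(0.75) − (-0.45)(-0.35) = 0.4800
  C_23 = −[(0.85)(0.00) − (-0.20)(-0.35)] = 0.0700
  C_31 = (-0.20)(-0.15) − (-0.45)(0.60) = 0.3000
  C_32 = −[(0.85)(-0.15) − (-0.45)(-0.15)] = 0.1950
  C_33 = (0.85)(0.60) − (-0.20)(-0.15) = 0.4800
det(I−A) = Σ_j (I−A)_1j·C_1j = (0.85)(0.4500) + (-0.20)(0.1650) + (-0.45)(0.2100) = 0.2550
adj(I−A) = Cᵀ =
  [ 0.4500   0.1500   0.3000]
  [ 0.1650   0.4800   0.1950]
  [ 0.2100   0.0700   0.4800]
(I − A)⁻¹ = adj(I−A) / det(I−A) ≈
  [   1.7647     0.5882     1.1765]
  [   0.6471     1.8824     0.7647]
  [   0.8235     0.2745     1.8824]
The output multiplier for sector j is the column-j sum of the Leontief inverse (I − A)⁻¹ = adj(I−A) / det(I−A).
Column 3 of adj(I−A): (0.3000, 0.1950, 0.4800); det(I−A) = 0.2550.
m_3 = (0.3000 + 0.1950 + 0.4800) / 0.2550 = 0.975 / 0.2550 ≈ 3.824.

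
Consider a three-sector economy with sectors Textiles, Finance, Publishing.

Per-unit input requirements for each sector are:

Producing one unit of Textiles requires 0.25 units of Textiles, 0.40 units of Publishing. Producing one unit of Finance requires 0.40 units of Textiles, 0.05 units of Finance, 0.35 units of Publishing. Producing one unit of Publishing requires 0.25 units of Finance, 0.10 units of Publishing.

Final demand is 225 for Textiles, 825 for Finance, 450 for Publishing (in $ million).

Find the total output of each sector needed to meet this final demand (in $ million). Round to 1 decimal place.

x_1 = 960.9, x_2 = 1239.2, x_3 = 1409.0

I − A =
  [   0.75    -0.40     0.00]
  [   0.00     0.95    -0.25]
  [  -0.40    -0.35     0.90]
Cofactors of I−A, C_ij = (−1)^(i+j)·(minor ij) (rows/columns in the sector order above):
  C_11 = (0.95)(0.90) − (-0.25)(-0.35) = 0.7675
  C_12 = −[(0.00)(0.90) − (-0.25)(-0.40)] = 0.1000
  C_13 = (0.00)(-0.35) − (0.95)(-0.40) = 0.3800
  C_21 = −[(-0.40)(0.90) − (0.00)(-0.35)] = 0.3600
  C_22 = (0.75)(0.90) − (0.00)(-0.40) = 0.6750
  C_23 = −[(0.75)(-0.35) − (-0.40)(-0.40)] = 0.4225
  C_31 = (-0.40)(-0.25) − (0.00)(0.95) = 0.1000
  C_32 = −[(0.75)(-0.25) − (0.00)(0.00)] = 0.1875
  C_33 = (0.75)(0.95) − (-0.40)(0.00) = 0.7125
det(I−A) = Σ_j (I−A)_1j·C_1j = (0.75)(0.7675) + (-0.40)(0.1000) + (0.00)(0.3800) = 0.535625
adj(I−A) = Cᵀ =
  [ 0.7675   0.3600   0.1000]
  [ 0.1000   0.6750   0.1875]
  [ 0.3800   0.4225   0.7125]
(I − A)⁻¹ = adj(I−A) / det(I−A) ≈
  [   1.4329     0.6721     0.1867]
  [   0.1867     1.2602     0.3501]
  [   0.7095     0.7888     1.3302]
x = (I − A)⁻¹ d = adj(I−A)·d / det(I−A), with det(I−A) = 0.535625:
  x_1 = (0.7675·225 + 0.3600·825 + 0.1000·450) / 0.535625 = 514.6875 / 0.535625 ≈ 960.9
  x_2 = (0.1000·225 + 0.6750·825 + 0.1875·450) / 0.535625 = 663.75 / 0.535625 ≈ 1239.2
  x_3 = (0.3800·225 + 0.4225·825 + 0.7125·450) / 0.535625 = 754.6875 / 0.535625 ≈ 1409.0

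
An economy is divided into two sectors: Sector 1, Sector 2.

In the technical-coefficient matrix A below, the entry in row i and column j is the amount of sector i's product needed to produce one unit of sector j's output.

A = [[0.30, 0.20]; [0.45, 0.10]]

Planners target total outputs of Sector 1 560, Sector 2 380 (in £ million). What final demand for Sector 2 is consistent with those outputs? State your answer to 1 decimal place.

I − A =
  [   0.70    -0.20]
  [  -0.45     0.90]
d = (I − A) x:
  d_1 = (+0.70)·560 + (-0.20)·380 = 316.0
  d_2 = (-0.45)·560 + (+0.90)·380 = 90.0

d_2 = 90.0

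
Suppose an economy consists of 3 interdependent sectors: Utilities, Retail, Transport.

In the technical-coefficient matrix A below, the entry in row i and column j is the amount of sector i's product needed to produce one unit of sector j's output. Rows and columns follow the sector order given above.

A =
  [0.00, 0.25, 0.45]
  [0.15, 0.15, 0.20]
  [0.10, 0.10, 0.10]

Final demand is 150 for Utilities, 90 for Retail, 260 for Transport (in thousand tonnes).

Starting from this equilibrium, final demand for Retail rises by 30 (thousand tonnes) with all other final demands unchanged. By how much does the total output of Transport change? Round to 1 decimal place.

Δx_T = 5.7

I − A =
  [   1.00    -0.25    -0.45]
  [  -0.15     0.85    -0.20]
  [  -0.10    -0.10     0.90]
Cofactors of I−A, C_ij = (−1)^(i+j)·(minor ij) (rows/columns in the sector order above):
  C_11 = (0.85)(0.90) − (-0.20)(-0.10) = 0.7450
  C_12 = −[(-0.15)(0.90) − (-0.20)(-0.10)] = 0.1550
  C_13 = (-0.15)(-0.10) − (0.85)(-0.10) = 0.1000
  C_21 = −[(-0.25)(0.90) − (-0.45)(-0.10)] = 0.2700
  C_22 = (1.00)(0.90) − (-0.45)(-0.10) = 0.8550
  C_23 = −[(1.00)(-0.10) − (-0.25)(-0.10)] = 0.1250
  C_31 = (-0.25)(-0.20) − (-0.45)(0.85) = 0.4325
  C_32 = −[(1.00)(-0.20) − (-0.45)(-0.15)] = 0.2675
  C_33 = (1.00)(0.85) − (-0.25)(-0.15) = 0.8125
det(I−A) = Σ_j (I−A)_1j·C_1j = (1.00)(0.7450) + (-0.25)(0.1550) + (-0.45)(0.1000) = 0.66125
adj(I−A) = Cᵀ =
  [ 0.7450   0.2700   0.4325]
  [ 0.1550   0.8550   0.2675]
  [ 0.1000   0.1250   0.8125]
(I − A)⁻¹ = adj(I−A) / det(I−A) ≈
  [   1.1267     0.4083     0.6541]
  [   0.2344     1.2930     0.4045]
  [   0.1512     0.1890     1.2287]
Δx = (I − A)⁻¹ Δd with Δd having +30 in the Retail component and 0 elsewhere.
So Δx_T = L_TR · (+30), where L_TR = adj(I−A)_TR / det(I−A) = 0.1250 / 0.66125.
Δx_T = 0.1250 × (+30) / 0.66125 = 3.75 / 0.66125 ≈ 5.7.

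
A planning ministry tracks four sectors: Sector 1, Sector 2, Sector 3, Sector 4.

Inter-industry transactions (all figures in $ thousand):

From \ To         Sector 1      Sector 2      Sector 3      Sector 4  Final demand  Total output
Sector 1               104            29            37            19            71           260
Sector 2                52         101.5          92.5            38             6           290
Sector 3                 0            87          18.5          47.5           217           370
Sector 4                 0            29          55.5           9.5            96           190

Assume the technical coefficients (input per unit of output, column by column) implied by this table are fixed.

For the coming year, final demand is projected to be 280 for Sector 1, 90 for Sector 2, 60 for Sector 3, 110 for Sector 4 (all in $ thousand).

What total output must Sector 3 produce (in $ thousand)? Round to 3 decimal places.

x_3 = 279.092

Technical coefficients a_ij = z_ij / X_j:
  a_11 = 104/260 = 0.40, a_21 = 52/260 = 0.20, a_31 = 0/260 = 0.00, a_41 = 0/260 = 0.00
  a_12 = 29/290 = 0.10, a_22 = 101.5/290 = 0.35, a_32 = 87/290 = 0.30, a_42 = 29/290 = 0.10
  a_13 = 37/370 = 0.10, a_23 = 92.5/370 = 0.25, a_33 = 18.5/370 = 0.05, a_43 = 55.5/370 = 0.15
  a_14 = 19/190 = 0.10, a_24 = 38/190 = 0.20, a_34 = 47.5/190 = 0.25, a_44 = 9.5/190 = 0.05
I − A =
  [   0.60    -0.10    -0.10    -0.10]
  [  -0.20     0.65    -0.25    -0.20]
  [   0.00    -0.30     0.95    -0.25]
  [   0.00    -0.10    -0.15     0.95]
Compute the cofactors C_ij = (−1)^(i+j)·(3×3 minor ij) of I−A; the adjugate is their transpose:
adj(I−A) = Cᵀ =
  [ 0.45675   0.13150   0.09875   0.10175]
  [ 0.17300   0.51900   0.18250   0.17550]
  [ 0.06200   0.18600   0.33750   0.13450]
  [ 0.02800   0.08400   0.07250   0.30050]
det(I−A) = Σ_j (I−A)_1j·C_1j = (0.60)(0.45675) + (-0.10)(0.17300) + (-0.10)(0.06200) + (-0.10)(0.02800) = 0.24775
(I − A)⁻¹ = adj(I−A) / det(I−A) ≈
  [   1.8436     0.5308     0.3986     0.4107]
  [   0.6983     2.0949     0.7366     0.7084]
  [   0.2503     0.7508     1.3623     0.5429]
  [   0.1130     0.3391     0.2926     1.2129]
x = (I − A)⁻¹ d = adj(I−A)·d / det(I−A), with det(I−A) = 0.24775:
  x_1 = (0.45675·280 + 0.13150·90 + 0.09875·60 + 0.10175·110) / 0.24775 = 156.8425 / 0.24775 ≈ 633.068
  x_2 = (0.17300·280 + 0.51900·90 + 0.18250·60 + 0.17550·110) / 0.24775 = 125.405 / 0.24775 ≈ 506.176
  x_3 = (0.06200·280 + 0.18600·90 + 0.33750·60 + 0.13450·110) / 0.24775 = 69.145 / 0.24775 ≈ 279.092
  x_4 = (0.02800·280 + 0.08400·90 + 0.07250·60 + 0.30050·110) / 0.24775 = 52.805 / 0.24775 ≈ 213.138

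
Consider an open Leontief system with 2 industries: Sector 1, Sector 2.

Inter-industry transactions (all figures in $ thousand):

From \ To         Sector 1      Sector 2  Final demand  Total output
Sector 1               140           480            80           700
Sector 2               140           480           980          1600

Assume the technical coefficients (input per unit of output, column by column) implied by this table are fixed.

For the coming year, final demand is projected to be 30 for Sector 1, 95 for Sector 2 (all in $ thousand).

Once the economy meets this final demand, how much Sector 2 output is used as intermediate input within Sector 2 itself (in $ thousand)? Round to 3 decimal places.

Technical coefficients a_ij = z_ij / X_j:
  a_11 = 140/700 = 0.20, a_21 = 140/700 = 0.20
  a_12 = 480/1600 = 0.30, a_22 = 480/1600 = 0.30
I − A =
  [   0.80    -0.30]
  [  -0.20     0.70]
det(I−A) = (0.80)(0.70) − (-0.30)(-0.20) = 0.5000
adj(I−A) = [[0.70, 0.30], [0.20, 0.80]]
(I − A)⁻¹ = adj(I−A) / det(I−A) ≈
  [   1.4000     0.6000]
  [   0.4000     1.6000]
First solve x = (I − A)⁻¹ d = adj(I−A)·d / det(I−A); in particular x_2 = (0.20·30 + 0.80·95) / 0.5000 = 82.00 / 0.5000 = 164.00000.
Intermediate flow from 2 to 2: z_22 = a_22 · x_2 = 0.30 × 82.00 / 0.5000 = 24.60 / 0.5000 = 49.200.

z_22 = 49.200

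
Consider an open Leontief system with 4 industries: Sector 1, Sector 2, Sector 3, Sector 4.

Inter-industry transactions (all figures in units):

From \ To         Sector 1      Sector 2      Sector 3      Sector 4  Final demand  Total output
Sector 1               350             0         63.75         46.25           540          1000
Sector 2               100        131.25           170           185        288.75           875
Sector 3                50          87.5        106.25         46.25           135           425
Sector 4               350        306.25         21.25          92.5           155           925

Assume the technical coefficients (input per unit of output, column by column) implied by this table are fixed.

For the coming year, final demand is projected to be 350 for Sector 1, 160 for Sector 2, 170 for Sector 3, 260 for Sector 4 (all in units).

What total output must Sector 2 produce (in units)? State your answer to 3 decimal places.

Technical coefficients a_ij = z_ij / X_j:
  a_11 = 350/1000 = 0.35, a_21 = 100/1000 = 0.10, a_31 = 50/1000 = 0.05, a_41 = 350/1000 = 0.35
  a_12 = 0/875 = 0.00, a_22 = 131.25/875 = 0.15, a_32 = 87.5/875 = 0.10, a_42 = 306.25/875 = 0.35
  a_13 = 63.75/425 = 0.15, a_23 = 170/425 = 0.40, a_33 = 106.25/425 = 0.25, a_43 = 21.25/425 = 0.05
  a_14 = 46.25/925 = 0.05, a_24 = 185/925 = 0.20, a_34 = 46.25/925 = 0.05, a_44 = 92.5/925 = 0.10
I − A =
  [   0.65     0.00    -0.15    -0.05]
  [  -0.10     0.85    -0.40    -0.20]
  [  -0.05    -0.10     0.75    -0.05]
  [  -0.35    -0.35    -0.05     0.90]
Compute the cofactors C_ij = (−1)^(i+j)·(3×3 minor ij) of I−A; the adjugate is their transpose:
adj(I−A) = Cᵀ =
  [ 0.475125   0.029500   0.113375   0.039250]
  [ 0.145250   0.414500   0.257750   0.114500]
  [ 0.067375   0.069000   0.435125   0.043250]
  [ 0.245000   0.176500   0.168500   0.380500]
det(I−A) = Σ_j (I−A)_1j·C_1j = (0.65)(0.475125) + (0.00)(0.145250) + (-0.15)(0.067375) + (-0.05)(0.245000) = 0.286475
(I − A)⁻¹ = adj(I−A) / det(I−A) ≈
  [   1.6585     0.1030     0.3958     0.1370]
  [   0.5070     1.4469     0.8997     0.3997]
  [   0.2352     0.2409     1.5189     0.1510]
  [   0.8552     0.6161     0.5882     1.3282]
x = (I − A)⁻¹ d = adj(I−A)·d / det(I−A), with det(I−A) = 0.286475:
  x_1 = (0.475125·350 + 0.029500·160 + 0.113375·170 + 0.039250·260) / 0.286475 = 200.4925 / 0.286475 ≈ 699.860
  x_2 = (0.145250·350 + 0.414500·160 + 0.257750·170 + 0.114500·260) / 0.286475 = 190.745 / 0.286475 ≈ 665.835
  x_3 = (0.067375·350 + 0.069000·160 + 0.435125·170 + 0.043250·260) / 0.286475 = 119.8375 / 0.286475 ≈ 418.317
  x_4 = (0.245000·350 + 0.176500·160 + 0.168500·170 + 0.380500·260) / 0.286475 = 241.565 / 0.286475 ≈ 843.232

x_2 = 665.835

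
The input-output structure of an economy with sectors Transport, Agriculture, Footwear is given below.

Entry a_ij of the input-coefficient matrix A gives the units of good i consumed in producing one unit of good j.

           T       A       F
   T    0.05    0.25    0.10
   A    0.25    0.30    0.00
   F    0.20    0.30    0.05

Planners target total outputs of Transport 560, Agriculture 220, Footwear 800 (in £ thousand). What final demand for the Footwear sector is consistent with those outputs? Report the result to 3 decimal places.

d_F = 582.000

I − A =
  [   0.95    -0.25    -0.10]
  [  -0.25     0.70     0.00]
  [  -0.20    -0.30     0.95]
d = (I − A) x:
  d_T = (+0.95)·560 + (-0.25)·220 + (-0.10)·800 = 397.000
  d_A = (-0.25)·560 + (+0.70)·220 + (+0.00)·800 = 14.000
  d_F = (-0.20)·560 + (-0.30)·220 + (+0.95)·800 = 582.000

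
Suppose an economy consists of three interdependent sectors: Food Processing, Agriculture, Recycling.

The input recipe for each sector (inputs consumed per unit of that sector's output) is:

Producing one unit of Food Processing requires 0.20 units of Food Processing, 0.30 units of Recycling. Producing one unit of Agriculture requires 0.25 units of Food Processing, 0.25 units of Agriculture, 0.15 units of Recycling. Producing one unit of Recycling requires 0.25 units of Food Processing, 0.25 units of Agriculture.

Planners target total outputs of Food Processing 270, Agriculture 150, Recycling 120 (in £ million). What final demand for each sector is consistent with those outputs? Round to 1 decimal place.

I − A =
  [   0.80    -0.25    -0.25]
  [   0.00     0.75    -0.25]
  [  -0.30    -0.15     1.00]
d = (I − A) x:
  d_1 = (+0.80)·270 + (-0.25)·150 + (-0.25)·120 = 148.5
  d_2 = (+0.00)·270 + (+0.75)·150 + (-0.25)·120 = 82.5
  d_3 = (-0.30)·270 + (-0.15)·150 + (+1.00)·120 = 16.5

d_1 = 148.5, d_2 = 82.5, d_3 = 16.5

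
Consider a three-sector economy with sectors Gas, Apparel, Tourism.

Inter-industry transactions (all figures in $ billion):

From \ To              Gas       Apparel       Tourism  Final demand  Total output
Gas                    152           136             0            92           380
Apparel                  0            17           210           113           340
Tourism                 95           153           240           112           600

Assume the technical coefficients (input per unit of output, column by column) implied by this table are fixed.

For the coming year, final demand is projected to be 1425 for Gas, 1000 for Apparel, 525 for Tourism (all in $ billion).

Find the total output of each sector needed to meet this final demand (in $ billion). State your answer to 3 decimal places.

Technical coefficients a_ij = z_ij / X_j:
  a_11 = 152/380 = 0.40, a_21 = 0/380 = 0.00, a_31 = 95/380 = 0.25
  a_12 = 136/340 = 0.40, a_22 = 17/340 = 0.05, a_32 = 153/340 = 0.45
  a_13 = 0/600 = 0.00, a_23 = 210/600 = 0.35, a_33 = 240/600 = 0.40
I − A =
  [   0.60    -0.40     0.00]
  [   0.00     0.95    -0.35]
  [  -0.25    -0.45     0.60]
Cofactors of I−A, C_ij = (−1)^(i+j)·(minor ij) (rows/columns in the sector order above):
  C_11 = (0.95)(0.60) − (-0.35)(-0.45) = 0.4125
  C_12 = −[(0.00)(0.60) − (-0.35)(-0.25)] = 0.0875
  C_13 = (0.00)(-0.45) − (0.95)(-0.25) = 0.2375
  C_21 = −[(-0.40)(0.60) − (0.00)(-0.45)] = 0.2400
  C_22 = (0.60)(0.60) − (0.00)(-0.25) = 0.3600
  C_23 = −[(0.60)(-0.45) − (-0.40)(-0.25)] = 0.3700
  C_31 = (-0.40)(-0.35) − (0.00)(0.95) = 0.1400
  C_32 = −[(0.60)(-0.35) − (0.00)(0.00)] = 0.2100
  C_33 = (0.60)(0.95) − (-0.40)(0.00) = 0.5700
det(I−A) = Σ_j (I−A)_1j·C_1j = (0.60)(0.4125) + (-0.40)(0.0875) + (0.00)(0.2375) = 0.2125
adj(I−A) = Cᵀ =
  [ 0.4125   0.2400   0.1400]
  [ 0.0875   0.3600   0.2100]
  [ 0.2375   0.3700   0.5700]
(I − A)⁻¹ = adj(I−A) / det(I−A) ≈
  [   1.9412     1.1294     0.6588]
  [   0.4118     1.6941     0.9882]
  [   1.1176     1.7412     2.6824]
x = (I − A)⁻¹ d = adj(I−A)·d / det(I−A), with det(I−A) = 0.2125:
  x_1 = (0.4125·1425 + 0.2400·1000 + 0.1400·525) / 0.2125 = 901.3125 / 0.2125 ≈ 4241.471
  x_2 = (0.0875·1425 + 0.3600·1000 + 0.2100·525) / 0.2125 = 594.9375 / 0.2125 ≈ 2799.706
  x_3 = (0.2375·1425 + 0.3700·1000 + 0.5700·525) / 0.2125 = 1007.6875 / 0.2125 ≈ 4742.059

x_1 = 4241.471, x_2 = 2799.706, x_3 = 4742.059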